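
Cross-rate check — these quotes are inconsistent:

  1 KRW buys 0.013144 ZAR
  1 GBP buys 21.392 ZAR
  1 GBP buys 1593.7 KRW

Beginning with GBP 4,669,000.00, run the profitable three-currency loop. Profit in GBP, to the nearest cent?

Profitable loop is GBP → ZAR → KRW → GBP:
GBP 4,669,000.00 × 21.392 = ZAR 99,879,248.00
ZAR 99,879,248.00 ÷ 0.013144 = KRW 7,598,847,231
KRW 7,598,847,231 ÷ 1593.7 = GBP 4,768,053.73
Profit = GBP 4,768,053.73 − GBP 4,669,000.00

Profit: GBP 99,053.73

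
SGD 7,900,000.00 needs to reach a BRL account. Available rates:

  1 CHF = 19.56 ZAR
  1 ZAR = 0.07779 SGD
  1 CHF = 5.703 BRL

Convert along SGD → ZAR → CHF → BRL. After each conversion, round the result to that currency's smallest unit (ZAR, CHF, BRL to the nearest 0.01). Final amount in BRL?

BRL 29,609,961.40

SGD 7,900,000.00 ÷ 0.07779 = ZAR 101,555,469.85
ZAR 101,555,469.85 ÷ 19.56 = CHF 5,191,997.44
CHF 5,191,997.44 × 5.703 = BRL 29,609,961.40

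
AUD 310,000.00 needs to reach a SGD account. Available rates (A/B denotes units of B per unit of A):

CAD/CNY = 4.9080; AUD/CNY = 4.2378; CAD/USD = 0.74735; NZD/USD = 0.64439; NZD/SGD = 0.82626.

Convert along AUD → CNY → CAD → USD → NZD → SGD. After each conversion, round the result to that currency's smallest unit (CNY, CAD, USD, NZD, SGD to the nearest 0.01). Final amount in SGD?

SGD 256,501.30

AUD 310,000.00 × 4.2378 = CNY 1,313,718.00
CNY 1,313,718.00 ÷ 4.9080 = CAD 267,668.70
CAD 267,668.70 × 0.74735 = USD 200,042.20
USD 200,042.20 ÷ 0.64439 = NZD 310,436.54
NZD 310,436.54 × 0.82626 = SGD 256,501.30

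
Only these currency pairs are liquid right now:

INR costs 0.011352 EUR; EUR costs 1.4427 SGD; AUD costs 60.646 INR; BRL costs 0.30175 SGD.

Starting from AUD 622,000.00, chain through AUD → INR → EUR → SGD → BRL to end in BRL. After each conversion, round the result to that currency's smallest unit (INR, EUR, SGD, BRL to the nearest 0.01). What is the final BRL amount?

BRL 2,047,357.48

AUD 622,000.00 × 60.646 = INR 37,721,812.00
INR 37,721,812.00 × 0.011352 = EUR 428,218.01
EUR 428,218.01 × 1.4427 = SGD 617,790.12
SGD 617,790.12 ÷ 0.30175 = BRL 2,047,357.48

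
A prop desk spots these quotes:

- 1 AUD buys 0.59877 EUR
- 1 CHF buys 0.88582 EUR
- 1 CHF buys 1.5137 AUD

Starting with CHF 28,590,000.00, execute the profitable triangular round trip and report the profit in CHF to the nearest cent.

Profit: CHF 662,872.46

Profitable loop is CHF → AUD → EUR → CHF:
CHF 28,590,000.00 × 1.5137 = AUD 43,276,683.00
AUD 43,276,683.00 × 0.59877 = EUR 25,912,779.48
EUR 25,912,779.48 ÷ 0.88582 = CHF 29,252,872.46
Profit = CHF 29,252,872.46 − CHF 28,590,000.00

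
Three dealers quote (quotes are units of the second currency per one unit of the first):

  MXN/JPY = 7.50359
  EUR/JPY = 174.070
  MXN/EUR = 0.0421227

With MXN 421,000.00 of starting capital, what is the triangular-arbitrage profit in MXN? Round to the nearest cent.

Profitable loop is MXN → JPY → EUR → MXN:
MXN 421,000.00 × 7.50359 = JPY 3,159,011
JPY 3,159,011 ÷ 174.070 = EUR 18,147.94
EUR 18,147.94 ÷ 0.0421227 = MXN 430,835.08
Profit = MXN 430,835.08 − MXN 421,000.00

Profit: MXN 9,835.08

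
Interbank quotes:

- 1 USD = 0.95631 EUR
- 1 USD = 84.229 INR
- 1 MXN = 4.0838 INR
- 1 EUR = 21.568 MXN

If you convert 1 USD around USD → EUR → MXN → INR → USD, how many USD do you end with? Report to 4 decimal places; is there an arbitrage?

Around USD → EUR → MXN → INR → USD: 1 × 0.95631 × 21.568 × 4.0838 ÷ 84.229 = 1.000026
Product ≈ 1 (deviation 0.003%, within rounding noise).

1.0000 (no arbitrage)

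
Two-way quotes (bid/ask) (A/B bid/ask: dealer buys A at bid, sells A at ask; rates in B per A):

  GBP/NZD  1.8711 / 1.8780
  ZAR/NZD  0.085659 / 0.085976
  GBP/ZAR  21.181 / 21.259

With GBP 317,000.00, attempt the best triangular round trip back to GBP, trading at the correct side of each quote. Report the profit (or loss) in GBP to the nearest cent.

Best loop GBP → NZD → ZAR → GBP:
GBP 317,000.00 × 1.8711 (sell GBP at bid) = NZD 593,138.70
NZD 593,138.70 ÷ 0.085976 (buy ZAR at ask) = ZAR 6,898,886.90
ZAR 6,898,886.90 ÷ 21.259 (buy GBP at ask) = GBP 324,516.06

Net profit: GBP 7,516.06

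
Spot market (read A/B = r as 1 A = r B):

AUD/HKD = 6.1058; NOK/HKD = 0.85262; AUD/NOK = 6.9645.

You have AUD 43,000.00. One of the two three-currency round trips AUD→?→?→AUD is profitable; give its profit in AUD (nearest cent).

Profit: AUD 1,214.59

Profitable loop is AUD → HKD → NOK → AUD:
AUD 43,000.00 × 6.1058 = HKD 262,549.40
HKD 262,549.40 ÷ 0.85262 = NOK 307,932.49
NOK 307,932.49 ÷ 6.9645 = AUD 44,214.59
Profit = AUD 44,214.59 − AUD 43,000.00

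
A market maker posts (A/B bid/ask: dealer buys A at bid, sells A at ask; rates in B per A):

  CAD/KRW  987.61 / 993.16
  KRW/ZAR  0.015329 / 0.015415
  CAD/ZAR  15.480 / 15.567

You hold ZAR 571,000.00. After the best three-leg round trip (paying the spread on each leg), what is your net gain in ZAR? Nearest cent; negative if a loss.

Net profit: ZAR 6,356.84

Best loop ZAR → KRW → CAD → ZAR:
ZAR 571,000.00 ÷ 0.015415 (buy KRW at ask) = KRW 37,041,842
KRW 37,041,842 ÷ 993.16 (buy CAD at ask) = CAD 37,296.95
CAD 37,296.95 × 15.480 (sell CAD at bid) = ZAR 577,356.84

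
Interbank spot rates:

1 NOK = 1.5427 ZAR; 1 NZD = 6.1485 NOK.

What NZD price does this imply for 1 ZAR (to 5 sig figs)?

ZAR/NZD = 0.10543

1 ZAR ÷ 1.5427 = 0.648214 NOK
0.648214 NOK ÷ 6.1485 = 0.105426 NZD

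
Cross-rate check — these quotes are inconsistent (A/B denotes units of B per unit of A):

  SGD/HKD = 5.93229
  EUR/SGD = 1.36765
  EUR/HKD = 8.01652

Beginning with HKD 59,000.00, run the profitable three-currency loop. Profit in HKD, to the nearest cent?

Profitable loop is HKD → EUR → SGD → HKD:
HKD 59,000.00 ÷ 8.01652 = EUR 7,359.80
EUR 7,359.80 × 1.36765 = SGD 10,065.63
SGD 10,065.63 × 5.93229 = HKD 59,712.26
Profit = HKD 59,712.26 − HKD 59,000.00

Profit: HKD 712.26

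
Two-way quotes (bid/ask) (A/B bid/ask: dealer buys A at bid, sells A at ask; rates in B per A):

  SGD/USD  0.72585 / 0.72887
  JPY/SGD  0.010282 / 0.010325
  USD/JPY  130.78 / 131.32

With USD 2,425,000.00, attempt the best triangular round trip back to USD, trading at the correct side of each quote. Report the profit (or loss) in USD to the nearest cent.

Net profit: USD 28,808.88

Best loop USD → SGD → JPY → USD:
USD 2,425,000.00 ÷ 0.72887 (buy SGD at ask) = SGD 3,327,067.93
SGD 3,327,067.93 ÷ 0.010325 (buy JPY at ask) = JPY 322,234,182
JPY 322,234,182 ÷ 131.32 (buy USD at ask) = USD 2,453,808.88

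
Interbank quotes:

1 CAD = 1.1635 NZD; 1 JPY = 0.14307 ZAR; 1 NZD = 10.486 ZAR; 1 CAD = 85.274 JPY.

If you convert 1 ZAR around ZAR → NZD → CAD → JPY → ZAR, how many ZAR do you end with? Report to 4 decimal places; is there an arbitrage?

Around ZAR → NZD → CAD → JPY → ZAR: 1 ÷ 10.486 ÷ 1.1635 × 85.274 × 0.14307 = 0.999975
Product ≈ 1 (deviation 0.003%, within rounding noise).

1.0000 (no arbitrage)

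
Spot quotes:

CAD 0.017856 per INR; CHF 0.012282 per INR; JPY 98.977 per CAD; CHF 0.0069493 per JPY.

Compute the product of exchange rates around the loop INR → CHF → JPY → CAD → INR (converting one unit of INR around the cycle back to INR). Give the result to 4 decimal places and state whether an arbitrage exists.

Around INR → CHF → JPY → CAD → INR: 1 × 0.012282 ÷ 0.0069493 ÷ 98.977 ÷ 0.017856 = 1.000022
Product ≈ 1 (deviation 0.002%, within rounding noise).

1.0000 (no arbitrage)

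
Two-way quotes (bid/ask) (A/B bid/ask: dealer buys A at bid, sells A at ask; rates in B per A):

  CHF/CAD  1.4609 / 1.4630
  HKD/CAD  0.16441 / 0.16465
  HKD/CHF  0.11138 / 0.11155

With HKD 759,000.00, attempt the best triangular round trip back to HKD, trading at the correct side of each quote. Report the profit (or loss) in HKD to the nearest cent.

Net profit: HKD 5,638.40

Best loop HKD → CAD → CHF → HKD:
HKD 759,000.00 × 0.16441 (sell HKD at bid) = CAD 124,787.19
CAD 124,787.19 ÷ 1.4630 (buy CHF at ask) = CHF 85,295.41
CHF 85,295.41 ÷ 0.11155 (buy HKD at ask) = HKD 764,638.40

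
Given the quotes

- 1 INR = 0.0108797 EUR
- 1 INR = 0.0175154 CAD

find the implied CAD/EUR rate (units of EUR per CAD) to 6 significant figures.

1 CAD ÷ 0.0175154 = 57.0926 INR
57.0926 INR × 0.0108797 = 0.621151 EUR

CAD/EUR = 0.621151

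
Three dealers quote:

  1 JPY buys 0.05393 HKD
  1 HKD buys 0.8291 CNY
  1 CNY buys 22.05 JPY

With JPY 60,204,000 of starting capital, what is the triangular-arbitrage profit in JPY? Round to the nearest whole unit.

Profitable loop is JPY → CNY → HKD → JPY:
JPY 60,204,000 ÷ 22.05 = CNY 2,730,340.14
CNY 2,730,340.14 ÷ 0.8291 = HKD 3,293,137.30
HKD 3,293,137.30 ÷ 0.05393 = JPY 61,063,180
Profit = JPY 61,063,180 − JPY 60,204,000

Profit: JPY 859,180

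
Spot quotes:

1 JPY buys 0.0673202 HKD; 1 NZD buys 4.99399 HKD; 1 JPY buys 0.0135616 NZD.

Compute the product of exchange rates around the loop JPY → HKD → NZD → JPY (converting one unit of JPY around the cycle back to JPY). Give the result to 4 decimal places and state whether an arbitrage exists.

Around JPY → HKD → NZD → JPY: 1 × 0.0673202 ÷ 4.99399 ÷ 0.0135616 = 0.994001
Product < 1; profitable direction is JPY → NZD → HKD → JPY.

0.9940 (arbitrage exists)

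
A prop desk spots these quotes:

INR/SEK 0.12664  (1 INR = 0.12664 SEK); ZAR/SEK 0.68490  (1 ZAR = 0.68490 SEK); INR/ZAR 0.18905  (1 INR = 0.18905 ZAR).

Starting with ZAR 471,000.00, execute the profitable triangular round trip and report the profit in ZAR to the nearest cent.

Profit: ZAR 10,563.82

Profitable loop is ZAR → SEK → INR → ZAR:
ZAR 471,000.00 × 0.68490 = SEK 322,587.90
SEK 322,587.90 ÷ 0.12664 = INR 2,547,282.85
INR 2,547,282.85 × 0.18905 = ZAR 481,563.82
Profit = ZAR 481,563.82 − ZAR 471,000.00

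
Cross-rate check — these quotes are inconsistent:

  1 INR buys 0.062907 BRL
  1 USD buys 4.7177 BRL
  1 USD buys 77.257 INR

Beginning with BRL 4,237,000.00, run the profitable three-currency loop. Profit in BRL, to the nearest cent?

Profit: BRL 127,806.12

Profitable loop is BRL → USD → INR → BRL:
BRL 4,237,000.00 ÷ 4.7177 = USD 898,107.13
USD 898,107.13 × 77.257 = INR 69,385,062.42
INR 69,385,062.42 × 0.062907 = BRL 4,364,806.12
Profit = BRL 4,364,806.12 − BRL 4,237,000.00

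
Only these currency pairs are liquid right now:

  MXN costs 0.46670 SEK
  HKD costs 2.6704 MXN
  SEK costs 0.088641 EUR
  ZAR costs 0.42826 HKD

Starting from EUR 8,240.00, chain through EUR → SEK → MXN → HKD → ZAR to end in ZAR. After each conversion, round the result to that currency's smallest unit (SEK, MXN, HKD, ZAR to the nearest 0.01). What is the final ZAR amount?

EUR 8,240.00 ÷ 0.088641 = SEK 92,959.24
SEK 92,959.24 ÷ 0.46670 = MXN 199,184.14
MXN 199,184.14 ÷ 2.6704 = HKD 74,589.63
HKD 74,589.63 ÷ 0.42826 = ZAR 174,169.03

ZAR 174,169.03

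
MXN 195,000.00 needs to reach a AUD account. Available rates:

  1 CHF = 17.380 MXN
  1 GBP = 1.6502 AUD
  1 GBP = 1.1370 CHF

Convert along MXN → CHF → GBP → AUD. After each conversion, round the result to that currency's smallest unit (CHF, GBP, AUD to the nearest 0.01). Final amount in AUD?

MXN 195,000.00 ÷ 17.380 = CHF 11,219.79
CHF 11,219.79 ÷ 1.1370 = GBP 9,867.89
GBP 9,867.89 × 1.6502 = AUD 16,283.99

AUD 16,283.99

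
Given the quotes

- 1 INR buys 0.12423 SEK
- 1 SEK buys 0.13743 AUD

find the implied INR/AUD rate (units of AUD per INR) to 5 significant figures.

1 INR × 0.12423 = 0.12423 SEK
0.12423 SEK × 0.13743 = 0.0170729 AUD

INR/AUD = 0.017073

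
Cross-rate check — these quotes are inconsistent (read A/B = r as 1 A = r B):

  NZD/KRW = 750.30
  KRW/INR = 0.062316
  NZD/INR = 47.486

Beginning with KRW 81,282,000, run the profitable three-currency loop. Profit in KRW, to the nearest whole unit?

Profit: KRW 1,269,592

Profitable loop is KRW → NZD → INR → KRW:
KRW 81,282,000 ÷ 750.30 = NZD 108,332.67
NZD 108,332.67 × 47.486 = INR 5,144,285.02
INR 5,144,285.02 ÷ 0.062316 = KRW 82,551,592
Profit = KRW 82,551,592 − KRW 81,282,000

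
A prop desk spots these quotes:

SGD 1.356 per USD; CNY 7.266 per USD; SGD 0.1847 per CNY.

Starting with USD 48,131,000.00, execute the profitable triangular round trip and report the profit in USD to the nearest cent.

Profit: USD 501,017.37

Profitable loop is USD → SGD → CNY → USD:
USD 48,131,000.00 × 1.356 = SGD 65,265,636.00
SGD 65,265,636.00 ÷ 0.1847 = CNY 353,360,238.22
CNY 353,360,238.22 ÷ 7.266 = USD 48,632,017.37
Profit = USD 48,632,017.37 − USD 48,131,000.00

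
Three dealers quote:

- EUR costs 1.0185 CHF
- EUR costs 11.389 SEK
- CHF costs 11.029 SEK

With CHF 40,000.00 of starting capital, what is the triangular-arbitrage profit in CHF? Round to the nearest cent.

Profit: CHF 555.37

Profitable loop is CHF → EUR → SEK → CHF:
CHF 40,000.00 ÷ 1.0185 = EUR 39,273.44
EUR 39,273.44 × 11.389 = SEK 447,285.22
SEK 447,285.22 ÷ 11.029 = CHF 40,555.37
Profit = CHF 40,555.37 − CHF 40,000.00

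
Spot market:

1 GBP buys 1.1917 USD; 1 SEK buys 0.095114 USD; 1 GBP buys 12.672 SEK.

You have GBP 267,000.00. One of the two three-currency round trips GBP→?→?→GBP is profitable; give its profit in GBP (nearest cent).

Profitable loop is GBP → SEK → USD → GBP:
GBP 267,000.00 × 12.672 = SEK 3,383,424.00
SEK 3,383,424.00 × 0.095114 = USD 321,810.99
USD 321,810.99 ÷ 1.1917 = GBP 270,043.63
Profit = GBP 270,043.63 − GBP 267,000.00

Profit: GBP 3,043.63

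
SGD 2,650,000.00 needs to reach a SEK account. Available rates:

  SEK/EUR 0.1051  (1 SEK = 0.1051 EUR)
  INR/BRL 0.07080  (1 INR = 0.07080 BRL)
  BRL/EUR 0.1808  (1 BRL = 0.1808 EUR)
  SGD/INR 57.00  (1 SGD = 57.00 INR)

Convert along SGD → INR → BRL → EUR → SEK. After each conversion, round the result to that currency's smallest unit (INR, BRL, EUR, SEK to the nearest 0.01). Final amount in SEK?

SEK 18,397,113.89

SGD 2,650,000.00 × 57.00 = INR 151,050,000.00
INR 151,050,000.00 × 0.07080 = BRL 10,694,340.00
BRL 10,694,340.00 × 0.1808 = EUR 1,933,536.67
EUR 1,933,536.67 ÷ 0.1051 = SEK 18,397,113.89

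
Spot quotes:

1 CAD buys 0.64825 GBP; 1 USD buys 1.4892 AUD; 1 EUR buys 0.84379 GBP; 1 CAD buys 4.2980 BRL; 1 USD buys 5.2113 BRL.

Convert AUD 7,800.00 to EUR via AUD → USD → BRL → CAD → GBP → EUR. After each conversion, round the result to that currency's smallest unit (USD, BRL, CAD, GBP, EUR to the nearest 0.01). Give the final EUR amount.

EUR 4,878.97

AUD 7,800.00 ÷ 1.4892 = USD 5,237.71
USD 5,237.71 × 5.2113 = BRL 27,295.28
BRL 27,295.28 ÷ 4.2980 = CAD 6,350.69
CAD 6,350.69 × 0.64825 = GBP 4,116.83
GBP 4,116.83 ÷ 0.84379 = EUR 4,878.97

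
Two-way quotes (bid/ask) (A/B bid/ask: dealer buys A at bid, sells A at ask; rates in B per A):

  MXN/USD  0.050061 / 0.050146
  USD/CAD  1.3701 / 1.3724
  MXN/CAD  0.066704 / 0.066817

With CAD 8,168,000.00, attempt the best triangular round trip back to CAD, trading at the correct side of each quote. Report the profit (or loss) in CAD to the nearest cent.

Net profit: CAD 216,565.15

Best loop CAD → MXN → USD → CAD:
CAD 8,168,000.00 ÷ 0.066817 (buy MXN at ask) = MXN 122,244,339.02
MXN 122,244,339.02 × 0.050061 (sell MXN at bid) = USD 6,119,673.86
USD 6,119,673.86 × 1.3701 (sell USD at bid) = CAD 8,384,565.15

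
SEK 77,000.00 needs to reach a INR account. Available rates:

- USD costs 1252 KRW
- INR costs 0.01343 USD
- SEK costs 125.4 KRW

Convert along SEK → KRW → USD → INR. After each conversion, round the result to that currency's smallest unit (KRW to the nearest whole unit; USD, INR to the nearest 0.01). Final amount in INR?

INR 574,259.12

SEK 77,000.00 × 125.4 = KRW 9,655,800
KRW 9,655,800 ÷ 1252 = USD 7,712.30
USD 7,712.30 ÷ 0.01343 = INR 574,259.12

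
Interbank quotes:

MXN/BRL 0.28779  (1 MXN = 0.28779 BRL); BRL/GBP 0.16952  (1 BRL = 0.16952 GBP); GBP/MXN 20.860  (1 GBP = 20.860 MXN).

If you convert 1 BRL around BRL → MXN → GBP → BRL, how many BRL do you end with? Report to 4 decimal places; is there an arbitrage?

0.9826 (arbitrage exists)

Around BRL → MXN → GBP → BRL: 1 ÷ 0.28779 ÷ 20.860 ÷ 0.16952 = 0.982628
Product < 1; profitable direction is BRL → GBP → MXN → BRL.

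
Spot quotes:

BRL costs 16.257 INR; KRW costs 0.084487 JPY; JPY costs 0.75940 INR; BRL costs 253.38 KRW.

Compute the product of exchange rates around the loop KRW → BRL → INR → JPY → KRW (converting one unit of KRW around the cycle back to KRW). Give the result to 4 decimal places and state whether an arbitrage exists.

Around KRW → BRL → INR → JPY → KRW: 1 ÷ 253.38 × 16.257 ÷ 0.75940 ÷ 0.084487 = 1.000017
Product ≈ 1 (deviation 0.002%, within rounding noise).

1.0000 (no arbitrage)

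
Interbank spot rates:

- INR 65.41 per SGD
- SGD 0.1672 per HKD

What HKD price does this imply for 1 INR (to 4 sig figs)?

1 INR ÷ 65.41 = 0.0152882 SGD
0.0152882 SGD ÷ 0.1672 = 0.0914365 HKD

INR/HKD = 0.09144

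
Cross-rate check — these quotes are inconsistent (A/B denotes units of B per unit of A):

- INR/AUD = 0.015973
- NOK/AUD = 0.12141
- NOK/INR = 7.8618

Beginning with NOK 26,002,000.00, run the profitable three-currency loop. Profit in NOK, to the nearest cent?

Profitable loop is NOK → INR → AUD → NOK:
NOK 26,002,000.00 × 7.8618 = INR 204,422,523.60
INR 204,422,523.60 × 0.015973 = AUD 3,265,240.97
AUD 3,265,240.97 ÷ 0.12141 = NOK 26,894,333.00
Profit = NOK 26,894,333.00 − NOK 26,002,000.00

Profit: NOK 892,333.00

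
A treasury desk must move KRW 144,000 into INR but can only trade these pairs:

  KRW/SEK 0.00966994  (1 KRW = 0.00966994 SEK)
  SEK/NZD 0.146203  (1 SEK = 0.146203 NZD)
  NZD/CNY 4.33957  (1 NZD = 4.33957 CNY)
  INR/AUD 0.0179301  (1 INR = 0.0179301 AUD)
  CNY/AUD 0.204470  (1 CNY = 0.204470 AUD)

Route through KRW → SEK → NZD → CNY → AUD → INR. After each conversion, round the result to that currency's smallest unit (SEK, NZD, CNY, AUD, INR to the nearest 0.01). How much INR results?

KRW 144,000 × 0.00966994 = SEK 1,392.47
SEK 1,392.47 × 0.146203 = NZD 203.58
NZD 203.58 × 4.33957 = CNY 883.45
CNY 883.45 × 0.204470 = AUD 180.64
AUD 180.64 ÷ 0.0179301 = INR 10,074.68

INR 10,074.68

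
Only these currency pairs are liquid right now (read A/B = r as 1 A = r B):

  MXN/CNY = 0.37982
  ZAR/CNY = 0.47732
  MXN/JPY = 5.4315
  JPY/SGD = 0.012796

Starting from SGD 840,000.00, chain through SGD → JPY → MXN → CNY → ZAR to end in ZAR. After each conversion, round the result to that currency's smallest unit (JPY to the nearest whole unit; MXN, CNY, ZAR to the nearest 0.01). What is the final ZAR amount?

SGD 840,000.00 ÷ 0.012796 = JPY 65,645,514
JPY 65,645,514 ÷ 5.4315 = MXN 12,086,074.57
MXN 12,086,074.57 × 0.37982 = CNY 4,590,532.84
CNY 4,590,532.84 ÷ 0.47732 = ZAR 9,617,306.71

ZAR 9,617,306.71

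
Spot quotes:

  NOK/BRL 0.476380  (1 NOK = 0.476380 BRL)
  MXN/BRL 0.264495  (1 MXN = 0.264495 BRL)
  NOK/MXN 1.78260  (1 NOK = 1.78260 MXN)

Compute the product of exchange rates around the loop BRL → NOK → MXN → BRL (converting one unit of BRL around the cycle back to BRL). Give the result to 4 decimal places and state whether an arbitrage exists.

0.9897 (arbitrage exists)

Around BRL → NOK → MXN → BRL: 1 ÷ 0.476380 × 1.78260 × 0.264495 = 0.989733
Product < 1; profitable direction is BRL → MXN → NOK → BRL.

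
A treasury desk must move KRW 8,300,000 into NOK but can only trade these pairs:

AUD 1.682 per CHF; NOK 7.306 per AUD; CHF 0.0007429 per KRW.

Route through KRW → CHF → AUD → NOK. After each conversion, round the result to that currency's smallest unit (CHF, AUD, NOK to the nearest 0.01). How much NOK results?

KRW 8,300,000 × 0.0007429 = CHF 6,166.07
CHF 6,166.07 × 1.682 = AUD 10,371.33
AUD 10,371.33 × 7.306 = NOK 75,772.94

NOK 75,772.94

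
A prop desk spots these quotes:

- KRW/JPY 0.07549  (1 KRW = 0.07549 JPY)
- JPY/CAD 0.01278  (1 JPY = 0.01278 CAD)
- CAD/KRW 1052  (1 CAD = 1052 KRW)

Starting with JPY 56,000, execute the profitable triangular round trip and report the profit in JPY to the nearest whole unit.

Profit: JPY 836

Profitable loop is JPY → CAD → KRW → JPY:
JPY 56,000 × 0.01278 = CAD 715.68
CAD 715.68 × 1052 = KRW 752,895
KRW 752,895 × 0.07549 = JPY 56,836
Profit = JPY 56,836 − JPY 56,000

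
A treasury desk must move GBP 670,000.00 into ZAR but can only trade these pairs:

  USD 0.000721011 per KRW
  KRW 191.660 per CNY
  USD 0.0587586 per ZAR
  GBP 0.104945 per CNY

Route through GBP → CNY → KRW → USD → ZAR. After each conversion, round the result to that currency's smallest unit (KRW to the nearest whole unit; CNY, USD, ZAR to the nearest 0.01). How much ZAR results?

GBP 670,000.00 ÷ 0.104945 = CNY 6,384,296.54
CNY 6,384,296.54 × 191.660 = KRW 1,223,614,275
KRW 1,223,614,275 × 0.000721011 = USD 882,239.35
USD 882,239.35 ÷ 0.0587586 = ZAR 15,014,642.11

ZAR 15,014,642.11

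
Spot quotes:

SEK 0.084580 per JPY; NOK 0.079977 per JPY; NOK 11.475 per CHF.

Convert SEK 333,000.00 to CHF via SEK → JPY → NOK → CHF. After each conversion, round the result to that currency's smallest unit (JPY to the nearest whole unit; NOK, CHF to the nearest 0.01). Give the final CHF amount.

SEK 333,000.00 ÷ 0.084580 = JPY 3,937,101
JPY 3,937,101 × 0.079977 = NOK 314,877.53
NOK 314,877.53 ÷ 11.475 = CHF 27,440.31

CHF 27,440.31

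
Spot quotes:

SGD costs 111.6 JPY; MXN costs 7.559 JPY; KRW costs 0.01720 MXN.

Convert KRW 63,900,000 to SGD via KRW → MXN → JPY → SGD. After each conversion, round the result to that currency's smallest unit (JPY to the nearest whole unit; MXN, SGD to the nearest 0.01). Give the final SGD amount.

SGD 74,443.96

KRW 63,900,000 × 0.01720 = MXN 1,099,080.00
MXN 1,099,080.00 × 7.559 = JPY 8,307,946
JPY 8,307,946 ÷ 111.6 = SGD 74,443.96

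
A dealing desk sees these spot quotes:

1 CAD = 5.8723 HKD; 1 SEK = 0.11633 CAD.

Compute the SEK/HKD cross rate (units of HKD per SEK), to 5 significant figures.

1 SEK × 0.11633 = 0.11633 CAD
0.11633 CAD × 5.8723 = 0.683125 HKD

SEK/HKD = 0.68312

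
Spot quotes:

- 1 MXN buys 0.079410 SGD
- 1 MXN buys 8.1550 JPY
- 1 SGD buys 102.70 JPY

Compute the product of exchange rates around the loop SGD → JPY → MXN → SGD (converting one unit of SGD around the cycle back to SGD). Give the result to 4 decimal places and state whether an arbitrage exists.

1.0000 (no arbitrage)

Around SGD → JPY → MXN → SGD: 1 × 102.70 ÷ 8.1550 × 0.079410 = 1.000050
Product ≈ 1 (deviation 0.005%, within rounding noise).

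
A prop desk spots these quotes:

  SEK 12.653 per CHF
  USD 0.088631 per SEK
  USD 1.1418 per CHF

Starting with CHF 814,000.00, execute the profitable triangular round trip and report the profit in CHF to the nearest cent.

Profit: CHF 14,772.41

Profitable loop is CHF → USD → SEK → CHF:
CHF 814,000.00 × 1.1418 = USD 929,425.20
USD 929,425.20 ÷ 0.088631 = SEK 10,486,457.33
SEK 10,486,457.33 ÷ 12.653 = CHF 828,772.41
Profit = CHF 828,772.41 − CHF 814,000.00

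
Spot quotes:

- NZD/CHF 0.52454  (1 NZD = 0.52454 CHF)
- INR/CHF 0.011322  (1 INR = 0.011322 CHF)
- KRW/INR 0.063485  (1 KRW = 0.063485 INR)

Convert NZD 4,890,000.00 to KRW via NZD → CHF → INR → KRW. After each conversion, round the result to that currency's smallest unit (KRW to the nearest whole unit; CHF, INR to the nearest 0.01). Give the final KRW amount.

NZD 4,890,000.00 × 0.52454 = CHF 2,565,000.60
CHF 2,565,000.60 ÷ 0.011322 = INR 226,550,132.49
INR 226,550,132.49 ÷ 0.063485 = KRW 3,568,561,589

KRW 3,568,561,589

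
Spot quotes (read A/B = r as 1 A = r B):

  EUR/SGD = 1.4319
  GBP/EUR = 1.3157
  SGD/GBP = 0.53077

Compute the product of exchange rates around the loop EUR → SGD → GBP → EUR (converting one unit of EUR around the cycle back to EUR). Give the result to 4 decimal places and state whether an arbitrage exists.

Around EUR → SGD → GBP → EUR: 1 × 1.4319 × 0.53077 × 1.3157 = 0.999945
Product ≈ 1 (deviation 0.006%, within rounding noise).

0.9999 (no arbitrage)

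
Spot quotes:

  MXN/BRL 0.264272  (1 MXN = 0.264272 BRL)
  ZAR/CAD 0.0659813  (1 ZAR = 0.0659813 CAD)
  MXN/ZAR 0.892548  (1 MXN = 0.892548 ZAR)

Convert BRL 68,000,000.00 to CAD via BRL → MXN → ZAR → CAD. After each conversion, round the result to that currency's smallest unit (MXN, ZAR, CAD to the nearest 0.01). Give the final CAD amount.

BRL 68,000,000.00 ÷ 0.264272 = MXN 257,310,649.63
MXN 257,310,649.63 × 0.892548 = ZAR 229,662,105.71
ZAR 229,662,105.71 × 0.0659813 = CAD 15,153,404.30

CAD 15,153,404.30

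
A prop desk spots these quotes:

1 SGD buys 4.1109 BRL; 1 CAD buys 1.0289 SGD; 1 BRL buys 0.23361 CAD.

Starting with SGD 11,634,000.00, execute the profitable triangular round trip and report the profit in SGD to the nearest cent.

Profitable loop is SGD → CAD → BRL → SGD:
SGD 11,634,000.00 ÷ 1.0289 = CAD 11,307,221.30
CAD 11,307,221.30 ÷ 0.23361 = BRL 48,402,128.78
BRL 48,402,128.78 ÷ 4.1109 = SGD 11,774,095.40
Profit = SGD 11,774,095.40 − SGD 11,634,000.00

Profit: SGD 140,095.40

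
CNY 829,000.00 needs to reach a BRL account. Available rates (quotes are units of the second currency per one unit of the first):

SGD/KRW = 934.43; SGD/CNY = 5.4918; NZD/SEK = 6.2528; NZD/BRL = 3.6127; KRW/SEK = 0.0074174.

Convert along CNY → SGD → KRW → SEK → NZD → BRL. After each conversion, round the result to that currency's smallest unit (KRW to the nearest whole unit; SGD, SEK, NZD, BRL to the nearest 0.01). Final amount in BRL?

CNY 829,000.00 ÷ 5.4918 = SGD 150,952.33
SGD 150,952.33 × 934.43 = KRW 141,054,386
KRW 141,054,386 × 0.0074174 = SEK 1,046,256.80
SEK 1,046,256.80 ÷ 6.2528 = NZD 167,326.13
NZD 167,326.13 × 3.6127 = BRL 604,499.11

BRL 604,499.11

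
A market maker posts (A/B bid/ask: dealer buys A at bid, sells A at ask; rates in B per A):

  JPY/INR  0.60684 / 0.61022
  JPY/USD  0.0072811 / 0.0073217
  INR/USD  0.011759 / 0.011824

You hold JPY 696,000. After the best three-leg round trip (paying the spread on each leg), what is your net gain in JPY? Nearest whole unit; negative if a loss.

Net profit: JPY 6,353

Best loop JPY → USD → INR → JPY:
JPY 696,000 × 0.0072811 (sell JPY at bid) = USD 5,067.65
USD 5,067.65 ÷ 0.011824 (buy INR at ask) = INR 428,589.78
INR 428,589.78 ÷ 0.61022 (buy JPY at ask) = JPY 702,353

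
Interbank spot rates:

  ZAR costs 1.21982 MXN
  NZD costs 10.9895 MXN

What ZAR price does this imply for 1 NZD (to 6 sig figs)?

NZD/ZAR = 9.00912

1 NZD × 10.9895 = 10.9895 MXN
10.9895 MXN ÷ 1.21982 = 9.00912 ZAR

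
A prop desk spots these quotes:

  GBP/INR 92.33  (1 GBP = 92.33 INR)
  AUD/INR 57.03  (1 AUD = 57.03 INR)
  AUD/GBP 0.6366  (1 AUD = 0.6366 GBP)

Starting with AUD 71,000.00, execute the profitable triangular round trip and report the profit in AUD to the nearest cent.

Profitable loop is AUD → GBP → INR → AUD:
AUD 71,000.00 × 0.6366 = GBP 45,198.60
GBP 45,198.60 × 92.33 = INR 4,173,186.74
INR 4,173,186.74 ÷ 57.03 = AUD 73,175.29
Profit = AUD 73,175.29 − AUD 71,000.00

Profit: AUD 2,175.29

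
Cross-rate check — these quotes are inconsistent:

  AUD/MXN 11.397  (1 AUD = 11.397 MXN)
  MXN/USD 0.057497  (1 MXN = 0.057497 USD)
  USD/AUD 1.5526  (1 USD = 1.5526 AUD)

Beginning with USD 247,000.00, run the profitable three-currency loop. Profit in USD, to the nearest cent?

Profit: USD 4,299.87

Profitable loop is USD → AUD → MXN → USD:
USD 247,000.00 × 1.5526 = AUD 383,492.20
AUD 383,492.20 × 11.397 = MXN 4,370,660.60
MXN 4,370,660.60 × 0.057497 = USD 251,299.87
Profit = USD 251,299.87 − USD 247,000.00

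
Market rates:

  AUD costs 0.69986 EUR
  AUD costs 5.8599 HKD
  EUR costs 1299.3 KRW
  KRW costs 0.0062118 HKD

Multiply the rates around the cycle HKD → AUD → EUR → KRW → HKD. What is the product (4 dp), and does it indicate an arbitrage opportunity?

0.9639 (arbitrage exists)

Around HKD → AUD → EUR → KRW → HKD: 1 ÷ 5.8599 × 0.69986 × 1299.3 × 0.0062118 = 0.963935
Product < 1; profitable direction is HKD → KRW → EUR → AUD → HKD.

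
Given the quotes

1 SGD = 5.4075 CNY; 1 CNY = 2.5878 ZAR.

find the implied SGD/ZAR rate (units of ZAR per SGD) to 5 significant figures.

SGD/ZAR = 13.994

1 SGD × 5.4075 = 5.4075 CNY
5.4075 CNY × 2.5878 = 13.9935 ZAR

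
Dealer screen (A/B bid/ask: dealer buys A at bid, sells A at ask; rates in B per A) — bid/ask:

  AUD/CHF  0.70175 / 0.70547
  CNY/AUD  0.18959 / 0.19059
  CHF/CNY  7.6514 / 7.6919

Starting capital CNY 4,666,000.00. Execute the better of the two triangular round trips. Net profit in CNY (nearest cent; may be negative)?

Net profit: CNY 83,889.31

Best loop CNY → AUD → CHF → CNY:
CNY 4,666,000.00 × 0.18959 (sell CNY at bid) = AUD 884,626.94
AUD 884,626.94 × 0.70175 (sell AUD at bid) = CHF 620,786.96
CHF 620,786.96 × 7.6514 (sell CHF at bid) = CNY 4,749,889.31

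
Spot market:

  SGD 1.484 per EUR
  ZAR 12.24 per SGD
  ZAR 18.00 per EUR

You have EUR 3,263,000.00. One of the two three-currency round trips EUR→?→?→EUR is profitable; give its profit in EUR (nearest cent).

Profitable loop is EUR → SGD → ZAR → EUR:
EUR 3,263,000.00 × 1.484 = SGD 4,842,292.00
SGD 4,842,292.00 × 12.24 = ZAR 59,269,654.08
ZAR 59,269,654.08 ÷ 18.00 = EUR 3,292,758.56
Profit = EUR 3,292,758.56 − EUR 3,263,000.00

Profit: EUR 29,758.56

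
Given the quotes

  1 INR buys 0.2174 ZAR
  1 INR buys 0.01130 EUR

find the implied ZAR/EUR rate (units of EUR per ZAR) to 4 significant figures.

ZAR/EUR = 0.05198

1 ZAR ÷ 0.2174 = 4.59982 INR
4.59982 INR × 0.01130 = 0.0519779 EUR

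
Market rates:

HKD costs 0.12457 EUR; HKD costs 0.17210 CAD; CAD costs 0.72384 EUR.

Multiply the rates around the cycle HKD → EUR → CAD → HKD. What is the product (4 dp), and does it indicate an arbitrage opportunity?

1.0000 (no arbitrage)

Around HKD → EUR → CAD → HKD: 1 × 0.12457 ÷ 0.72384 ÷ 0.17210 = 0.999977
Product ≈ 1 (deviation 0.002%, within rounding noise).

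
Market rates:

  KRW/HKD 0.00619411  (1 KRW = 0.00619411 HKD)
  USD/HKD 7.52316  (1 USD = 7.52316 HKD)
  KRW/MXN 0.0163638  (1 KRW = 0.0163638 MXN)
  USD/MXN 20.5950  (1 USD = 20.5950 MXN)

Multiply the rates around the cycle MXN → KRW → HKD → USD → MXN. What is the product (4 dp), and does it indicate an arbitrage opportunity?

Around MXN → KRW → HKD → USD → MXN: 1 ÷ 0.0163638 × 0.00619411 ÷ 7.52316 × 20.5950 = 1.036230
Product > 1; profitable direction is MXN → KRW → HKD → USD → MXN.

1.0362 (arbitrage exists)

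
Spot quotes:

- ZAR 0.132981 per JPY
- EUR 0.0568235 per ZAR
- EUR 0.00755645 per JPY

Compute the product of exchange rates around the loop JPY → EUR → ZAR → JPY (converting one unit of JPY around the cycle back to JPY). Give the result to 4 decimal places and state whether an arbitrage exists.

Around JPY → EUR → ZAR → JPY: 1 × 0.00755645 ÷ 0.0568235 ÷ 0.132981 = 1.000001
Product ≈ 1 (deviation 0.000%, within rounding noise).

1.0000 (no arbitrage)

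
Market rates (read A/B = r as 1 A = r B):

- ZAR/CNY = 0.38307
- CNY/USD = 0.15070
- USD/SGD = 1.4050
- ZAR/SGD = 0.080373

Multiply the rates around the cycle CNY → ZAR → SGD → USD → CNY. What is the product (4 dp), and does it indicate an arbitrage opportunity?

0.9909 (arbitrage exists)

Around CNY → ZAR → SGD → USD → CNY: 1 ÷ 0.38307 × 0.080373 ÷ 1.4050 ÷ 0.15070 = 0.990929
Product < 1; profitable direction is CNY → USD → SGD → ZAR → CNY.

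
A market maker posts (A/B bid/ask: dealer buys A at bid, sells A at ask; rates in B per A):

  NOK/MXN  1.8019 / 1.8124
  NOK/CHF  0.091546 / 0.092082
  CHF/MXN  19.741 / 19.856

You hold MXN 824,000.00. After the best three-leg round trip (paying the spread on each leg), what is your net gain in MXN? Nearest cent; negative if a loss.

Net result: MXN -2,359.80 (no profitable arbitrage after spreads)

Best loop MXN → NOK → CHF → MXN:
MXN 824,000.00 ÷ 1.8124 (buy NOK at ask) = NOK 454,645.77
NOK 454,645.77 × 0.091546 (sell NOK at bid) = CHF 41,621.00
CHF 41,621.00 × 19.741 (sell CHF at bid) = MXN 821,640.20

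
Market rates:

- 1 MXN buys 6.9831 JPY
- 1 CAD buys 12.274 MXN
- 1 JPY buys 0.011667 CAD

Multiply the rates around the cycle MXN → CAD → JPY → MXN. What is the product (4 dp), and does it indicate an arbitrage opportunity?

Around MXN → CAD → JPY → MXN: 1 ÷ 12.274 ÷ 0.011667 ÷ 6.9831 = 1.000015
Product ≈ 1 (deviation 0.001%, within rounding noise).

1.0000 (no arbitrage)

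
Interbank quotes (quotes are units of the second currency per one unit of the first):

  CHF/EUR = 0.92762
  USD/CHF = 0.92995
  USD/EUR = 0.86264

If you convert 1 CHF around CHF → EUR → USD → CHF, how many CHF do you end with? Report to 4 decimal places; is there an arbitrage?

Around CHF → EUR → USD → CHF: 1 × 0.92762 ÷ 0.86264 × 0.92995 = 1.000000
Product ≈ 1 (deviation 0.000%, within rounding noise).

1.0000 (no arbitrage)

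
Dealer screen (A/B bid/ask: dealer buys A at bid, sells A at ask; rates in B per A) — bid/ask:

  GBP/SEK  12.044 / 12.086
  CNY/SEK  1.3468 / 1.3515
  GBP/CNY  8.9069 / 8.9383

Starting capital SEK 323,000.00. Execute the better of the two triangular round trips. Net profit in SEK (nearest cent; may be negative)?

Net result: SEK -965.58 (no profitable arbitrage after spreads)

Best loop SEK → CNY → GBP → SEK:
SEK 323,000.00 ÷ 1.3515 (buy CNY at ask) = CNY 238,993.71
CNY 238,993.71 ÷ 8.9383 (buy GBP at ask) = GBP 26,738.16
GBP 26,738.16 × 12.044 (sell GBP at bid) = SEK 322,034.42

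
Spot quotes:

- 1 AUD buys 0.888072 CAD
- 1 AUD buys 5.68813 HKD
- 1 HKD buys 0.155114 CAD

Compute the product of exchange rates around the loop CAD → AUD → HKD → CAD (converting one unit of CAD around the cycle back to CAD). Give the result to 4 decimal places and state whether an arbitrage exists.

0.9935 (arbitrage exists)

Around CAD → AUD → HKD → CAD: 1 ÷ 0.888072 × 5.68813 × 0.155114 = 0.993510
Product < 1; profitable direction is CAD → HKD → AUD → CAD.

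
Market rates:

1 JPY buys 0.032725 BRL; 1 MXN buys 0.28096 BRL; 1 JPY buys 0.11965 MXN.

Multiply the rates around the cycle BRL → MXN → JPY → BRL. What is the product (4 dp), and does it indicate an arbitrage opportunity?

0.9735 (arbitrage exists)

Around BRL → MXN → JPY → BRL: 1 ÷ 0.28096 ÷ 0.11965 × 0.032725 = 0.973470
Product < 1; profitable direction is BRL → JPY → MXN → BRL.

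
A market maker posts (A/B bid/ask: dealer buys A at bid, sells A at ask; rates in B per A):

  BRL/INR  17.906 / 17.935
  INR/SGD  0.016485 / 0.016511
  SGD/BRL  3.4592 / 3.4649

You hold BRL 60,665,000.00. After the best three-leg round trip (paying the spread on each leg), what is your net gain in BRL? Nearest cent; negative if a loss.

Net profit: BRL 1,279,308.03

Best loop BRL → INR → SGD → BRL:
BRL 60,665,000.00 × 17.906 (sell BRL at bid) = INR 1,086,267,490.00
INR 1,086,267,490.00 × 0.016485 (sell INR at bid) = SGD 17,907,119.57
SGD 17,907,119.57 × 3.4592 (sell SGD at bid) = BRL 61,944,308.03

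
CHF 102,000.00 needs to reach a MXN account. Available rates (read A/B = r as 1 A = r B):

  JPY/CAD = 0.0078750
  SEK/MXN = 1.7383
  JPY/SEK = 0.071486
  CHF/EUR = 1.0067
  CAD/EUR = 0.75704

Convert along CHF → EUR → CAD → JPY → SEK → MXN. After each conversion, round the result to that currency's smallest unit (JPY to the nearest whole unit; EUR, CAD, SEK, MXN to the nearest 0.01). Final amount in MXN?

CHF 102,000.00 × 1.0067 = EUR 102,683.40
EUR 102,683.40 ÷ 0.75704 = CAD 135,638.01
CAD 135,638.01 ÷ 0.0078750 = JPY 17,223,874
JPY 17,223,874 × 0.071486 = SEK 1,231,265.86
SEK 1,231,265.86 × 1.7383 = MXN 2,140,309.44

MXN 2,140,309.44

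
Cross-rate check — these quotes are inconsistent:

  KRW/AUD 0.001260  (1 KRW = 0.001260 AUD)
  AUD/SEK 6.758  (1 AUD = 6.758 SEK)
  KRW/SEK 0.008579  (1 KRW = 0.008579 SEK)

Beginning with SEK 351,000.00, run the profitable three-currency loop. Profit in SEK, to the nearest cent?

Profitable loop is SEK → AUD → KRW → SEK:
SEK 351,000.00 ÷ 6.758 = AUD 51,938.44
AUD 51,938.44 ÷ 0.001260 = KRW 41,220,987
KRW 41,220,987 × 0.008579 = SEK 353,634.85
Profit = SEK 353,634.85 − SEK 351,000.00

Profit: SEK 2,634.85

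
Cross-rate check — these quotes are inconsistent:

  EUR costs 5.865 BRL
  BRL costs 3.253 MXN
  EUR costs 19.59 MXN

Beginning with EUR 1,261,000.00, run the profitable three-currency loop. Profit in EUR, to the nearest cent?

Profitable loop is EUR → MXN → BRL → EUR:
EUR 1,261,000.00 × 19.59 = MXN 24,702,990.00
MXN 24,702,990.00 ÷ 3.253 = BRL 7,593,910.24
BRL 7,593,910.24 ÷ 5.865 = EUR 1,294,784.35
Profit = EUR 1,294,784.35 − EUR 1,261,000.00

Profit: EUR 33,784.35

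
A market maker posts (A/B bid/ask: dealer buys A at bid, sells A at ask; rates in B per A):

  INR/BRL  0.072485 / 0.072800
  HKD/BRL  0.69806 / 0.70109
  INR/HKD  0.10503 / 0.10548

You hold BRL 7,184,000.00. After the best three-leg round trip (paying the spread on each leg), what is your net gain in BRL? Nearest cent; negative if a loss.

Net profit: BRL 51,042.10

Best loop BRL → INR → HKD → BRL:
BRL 7,184,000.00 ÷ 0.072800 (buy INR at ask) = INR 98,681,318.68
INR 98,681,318.68 × 0.10503 (sell INR at bid) = HKD 10,364,498.90
HKD 10,364,498.90 × 0.69806 (sell HKD at bid) = BRL 7,235,042.10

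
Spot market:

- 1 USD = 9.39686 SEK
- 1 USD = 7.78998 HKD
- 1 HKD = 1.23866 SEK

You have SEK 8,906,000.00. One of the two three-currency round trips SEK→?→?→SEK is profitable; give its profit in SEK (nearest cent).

Profit: SEK 239,098.55

Profitable loop is SEK → USD → HKD → SEK:
SEK 8,906,000.00 ÷ 9.39686 = USD 947,763.40
USD 947,763.40 × 7.78998 = HKD 7,383,057.94
HKD 7,383,057.94 × 1.23866 = SEK 9,145,098.55
Profit = SEK 9,145,098.55 − SEK 8,906,000.00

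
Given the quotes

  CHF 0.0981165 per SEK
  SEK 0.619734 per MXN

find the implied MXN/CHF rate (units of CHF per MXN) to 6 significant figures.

MXN/CHF = 0.0608061

1 MXN × 0.619734 = 0.619734 SEK
0.619734 SEK × 0.0981165 = 0.0608061 CHF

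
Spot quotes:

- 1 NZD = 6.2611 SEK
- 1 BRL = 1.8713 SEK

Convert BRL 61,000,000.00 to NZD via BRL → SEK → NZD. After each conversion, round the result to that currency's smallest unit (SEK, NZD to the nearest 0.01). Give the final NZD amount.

BRL 61,000,000.00 × 1.8713 = SEK 114,149,300.00
SEK 114,149,300.00 ÷ 6.2611 = NZD 18,231,508.84

NZD 18,231,508.84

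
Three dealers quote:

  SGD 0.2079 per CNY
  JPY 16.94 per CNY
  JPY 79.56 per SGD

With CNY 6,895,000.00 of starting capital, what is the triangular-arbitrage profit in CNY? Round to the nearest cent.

Profitable loop is CNY → JPY → SGD → CNY:
CNY 6,895,000.00 × 16.94 = JPY 116,801,300
JPY 116,801,300 ÷ 79.56 = SGD 1,468,090.75
SGD 1,468,090.75 ÷ 0.2079 = CNY 7,061,523.56
Profit = CNY 7,061,523.56 − CNY 6,895,000.00

Profit: CNY 166,523.56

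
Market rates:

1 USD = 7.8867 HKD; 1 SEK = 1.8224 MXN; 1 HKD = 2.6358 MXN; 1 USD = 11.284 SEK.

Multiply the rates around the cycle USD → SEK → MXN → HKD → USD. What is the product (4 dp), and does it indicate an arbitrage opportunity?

0.9892 (arbitrage exists)

Around USD → SEK → MXN → HKD → USD: 1 × 11.284 × 1.8224 ÷ 2.6358 ÷ 7.8867 = 0.989234
Product < 1; profitable direction is USD → HKD → MXN → SEK → USD.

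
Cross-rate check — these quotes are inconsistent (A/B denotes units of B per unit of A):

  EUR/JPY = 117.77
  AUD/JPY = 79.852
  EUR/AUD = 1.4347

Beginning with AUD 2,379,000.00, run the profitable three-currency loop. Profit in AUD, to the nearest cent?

Profitable loop is AUD → EUR → JPY → AUD:
AUD 2,379,000.00 ÷ 1.4347 = EUR 1,658,186.38
EUR 1,658,186.38 × 117.77 = JPY 195,284,610
JPY 195,284,610 ÷ 79.852 = AUD 2,445,581.95
Profit = AUD 2,445,581.95 − AUD 2,379,000.00

Profit: AUD 66,581.95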